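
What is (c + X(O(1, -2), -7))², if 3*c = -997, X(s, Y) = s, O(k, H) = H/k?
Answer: 1006009/9 ≈ 1.1178e+5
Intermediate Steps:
c = -997/3 (c = (⅓)*(-997) = -997/3 ≈ -332.33)
(c + X(O(1, -2), -7))² = (-997/3 - 2/1)² = (-997/3 - 2*1)² = (-997/3 - 2)² = (-1003/3)² = 1006009/9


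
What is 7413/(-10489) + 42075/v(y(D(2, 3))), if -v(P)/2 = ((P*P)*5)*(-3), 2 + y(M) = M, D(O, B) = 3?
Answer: 29406819/20978 ≈ 1401.8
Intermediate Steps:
y(M) = -2 + M
v(P) = 30*P**2 (v(P) = -2*(P*P)*5*(-3) = -2*P**2*5*(-3) = -2*5*P**2*(-3) = -(-30)*P**2 = 30*P**2)
7413/(-10489) + 42075/v(y(D(2, 3))) = 7413/(-10489) + 42075/((30*(-2 + 3)**2)) = 7413*(-1/10489) + 42075/((30*1**2)) = -7413/10489 + 42075/((30*1)) = -7413/10489 + 42075/30 = -7413/10489 + 42075*(1/30) = -7413/10489 + 2805/2 = 29406819/20978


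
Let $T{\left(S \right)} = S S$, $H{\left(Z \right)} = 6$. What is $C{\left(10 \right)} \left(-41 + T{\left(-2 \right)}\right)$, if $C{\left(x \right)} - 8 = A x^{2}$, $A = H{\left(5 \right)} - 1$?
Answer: $-18796$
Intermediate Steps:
$T{\left(S \right)} = S^{2}$
$A = 5$ ($A = 6 - 1 = 5$)
$C{\left(x \right)} = 8 + 5 x^{2}$
$C{\left(10 \right)} \left(-41 + T{\left(-2 \right)}\right) = \left(8 + 5 \cdot 10^{2}\right) \left(-41 + \left(-2\right)^{2}\right) = \left(8 + 5 \cdot 100\right) \left(-41 + 4\right) = \left(8 + 500\right) \left(-37\right) = 508 \left(-37\right) = -18796$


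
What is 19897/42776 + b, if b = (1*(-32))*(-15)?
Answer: 20552377/42776 ≈ 480.47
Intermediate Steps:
b = 480 (b = -32*(-15) = 480)
19897/42776 + b = 19897/42776 + 480 = 20552377/42776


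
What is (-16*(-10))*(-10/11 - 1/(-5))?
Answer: -1248/11 ≈ -113.45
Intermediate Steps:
(-16*(-10))*(-10/11 - 1/(-5)) = 160*(-10*1/11 - 1*(-⅕)) = 160*(-10/11 + ⅕) = 160*(-39/55) = -1248/11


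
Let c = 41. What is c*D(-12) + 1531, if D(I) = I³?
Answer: -69317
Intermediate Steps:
c*D(-12) + 1531 = 41*(-12)³ + 1531 = 41*(-1728) + 1531 = -70848 + 1531 = -69317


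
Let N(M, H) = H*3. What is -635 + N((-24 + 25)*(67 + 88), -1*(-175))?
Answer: -110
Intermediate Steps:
N(M, H) = 3*H
-635 + N((-24 + 25)*(67 + 88), -1*(-175)) = -635 + 3*(-1*(-175)) = -635 + 3*175 = -635 + 525 = -110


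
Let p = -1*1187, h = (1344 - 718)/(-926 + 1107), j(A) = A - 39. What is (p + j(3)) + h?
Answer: -220737/181 ≈ -1219.5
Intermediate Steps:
j(A) = -39 + A
h = 626/181 ≈ 3.4586
p = -1187
(p + j(3)) + h = (-1187 + (-39 + 3)) + 626/181 = (-1187 - 36) + 626/181 = -1223 + 626/181 = -220737/181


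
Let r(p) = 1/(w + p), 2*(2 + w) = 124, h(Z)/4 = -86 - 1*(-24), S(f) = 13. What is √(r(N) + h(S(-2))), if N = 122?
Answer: 3*I*√912730/182 ≈ 15.748*I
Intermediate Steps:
h(Z) = -248 (h(Z) = 4*(-86 - 1*(-24)) = 4*(-86 + 24) = 4*(-62) = -248)
w = 60 (w = -2 + (½)*124 = -2 + 62 = 60)
r(p) = 1/(60 + p)
√(r(N) + h(S(-2))) = √(1/(60 + 122) - 248) = √(1/182 - 248) = √(-45135/182) = 3*I*√912730/182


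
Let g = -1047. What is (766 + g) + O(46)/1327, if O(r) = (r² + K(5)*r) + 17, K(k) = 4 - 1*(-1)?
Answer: -370524/1327 ≈ -279.22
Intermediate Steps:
K(k) = 5 (K(k) = 4 + 1 = 5)
O(r) = 17 + r² + 5*r (O(r) = (r² + 5*r) + 17 = 17 + r² + 5*r)
(766 + g) + O(46)/1327 = (766 - 1047) + (17 + 46² + 5*46)/1327 = -281 + (17 + 2116 + 230)*(1/1327) = -281 + 2363*(1/1327) = -281 + 2363/1327 = -370524/1327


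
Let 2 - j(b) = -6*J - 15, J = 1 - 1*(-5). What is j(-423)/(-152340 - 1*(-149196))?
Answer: -53/3144 ≈ -0.016858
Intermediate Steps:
J = 6 (J = 1 + 5 = 6)
j(b) = 53 (j(b) = 2 - (-6*6 - 15) = 2 - (-36 - 15) = 2 - 1*(-51) = 2 + 51 = 53)
j(-423)/(-152340 - 1*(-149196)) = 53/(-152340 - 1*(-149196)) = 53/(-152340 + 149196) = 53/(-3144) = 53*(-1/3144) = -53/3144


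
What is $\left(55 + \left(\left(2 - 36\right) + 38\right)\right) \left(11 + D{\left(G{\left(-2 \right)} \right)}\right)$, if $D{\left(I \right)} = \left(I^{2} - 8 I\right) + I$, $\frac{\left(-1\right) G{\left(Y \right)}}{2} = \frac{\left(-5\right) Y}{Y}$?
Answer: $2419$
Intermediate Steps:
$G{\left(Y \right)} = 10$ ($G{\left(Y \right)} = - 2 \frac{\left(-5\right) Y}{Y} = \left(-2\right) \left(-5\right) = 10$)
$D{\left(I \right)} = I^{2} - 7 I$
$\left(55 + \left(\left(2 - 36\right) + 38\right)\right) \left(11 + D{\left(G{\left(-2 \right)} \right)}\right) = \left(55 + \left(\left(2 - 36\right) + 38\right)\right) \left(11 + 10 \left(-7 + 10\right)\right) = \left(55 + \left(-34 + 38\right)\right) \left(11 + 10 \cdot 3\right) = \left(55 + 4\right) \left(11 + 30\right) = 59 \cdot 41 = 2419$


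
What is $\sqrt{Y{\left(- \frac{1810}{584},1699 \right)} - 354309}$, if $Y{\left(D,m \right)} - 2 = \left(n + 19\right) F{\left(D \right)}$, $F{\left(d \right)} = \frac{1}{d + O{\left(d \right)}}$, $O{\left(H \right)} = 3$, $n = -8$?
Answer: $\frac{i \sqrt{298065335}}{29} \approx 595.33 i$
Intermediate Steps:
$F{\left(d \right)} = \frac{1}{3 + d}$ ($F{\left(d \right)} = \frac{1}{d + 3} = \frac{1}{3 + d}$)
$Y{\left(D,m \right)} = 2 + \frac{11}{3 + D}$ ($Y{\left(D,m \right)} = 2 + \frac{-8 + 19}{3 + D} = 2 + \frac{11}{3 + D}$)
$\sqrt{Y{\left(- \frac{1810}{584},1699 \right)} - 354309} = \sqrt{\frac{17 + 2 \left(- \frac{1810}{584}\right)}{3 - \frac{1810}{584}} - 354309} = \sqrt{\frac{17 + 2 \left(\left(-1810\right) \frac{1}{584}\right)}{3 - \frac{905}{292}} - 354309} = \sqrt{\frac{17 + 2 \left(- \frac{905}{292}\right)}{3 - \frac{905}{292}} - 354309} = \sqrt{\frac{17 - \frac{905}{146}}{- \frac{29}{292}} - 354309} = \sqrt{\left(- \frac{292}{29}\right) \frac{1577}{146} - 354309} = \sqrt{- \frac{3154}{29} - 354309} = \sqrt{- \frac{10278115}{29}} = \frac{i \sqrt{298065335}}{29}$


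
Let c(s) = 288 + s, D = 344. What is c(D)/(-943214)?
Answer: -316/471607 ≈ -0.00067005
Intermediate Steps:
c(D)/(-943214) = (288 + 344)/(-943214) = 632*(-1/943214) = -316/471607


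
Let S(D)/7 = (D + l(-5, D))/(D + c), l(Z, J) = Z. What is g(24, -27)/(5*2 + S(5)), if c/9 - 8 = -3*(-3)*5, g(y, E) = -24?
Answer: -12/5 ≈ -2.4000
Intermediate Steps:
c = 477 (c = 72 + 9*(-3*(-3)*5) = 72 + 9*(9*5) = 72 + 9*45 = 72 + 405 = 477)
S(D) = 7*(-5 + D)/(477 + D) (S(D) = 7*((D - 5)/(D + 477)) = 7*((-5 + D)/(477 + D)) = 7*(-5 + D)/(477 + D))
g(24, -27)/(5*2 + S(5)) = -24/(5*2 + 7*(-5 + 5)/(477 + 5)) = -24/(10 + 7*0/482) = -24/(10 + 7*(1/482)*0) = -24/(10 + 0) = -24/10 = -24*⅒ = -12/5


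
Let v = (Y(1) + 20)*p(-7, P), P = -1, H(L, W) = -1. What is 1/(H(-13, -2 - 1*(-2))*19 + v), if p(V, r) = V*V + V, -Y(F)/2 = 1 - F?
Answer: 1/821 ≈ 0.0012180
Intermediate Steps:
Y(F) = -2 + 2*F (Y(F) = -2*(1 - F) = -2 + 2*F)
p(V, r) = V + V² (p(V, r) = V² + V = V + V²)
v = 840 (v = ((-2 + 2*1) + 20)*(-7*(1 - 7)) = ((-2 + 2) + 20)*(-7*(-6)) = (0 + 20)*42 = 20*42 = 840)
1/(H(-13, -2 - 1*(-2))*19 + v) = 1/(-1*19 + 840) = 1/(-19 + 840) = 1/821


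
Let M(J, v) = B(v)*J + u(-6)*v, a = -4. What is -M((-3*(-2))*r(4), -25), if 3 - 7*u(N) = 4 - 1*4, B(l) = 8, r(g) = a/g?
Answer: 411/7 ≈ 58.714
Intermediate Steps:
r(g) = -4/g
u(N) = 3/7 (u(N) = 3/7 - (4 - 1*4)/7 = 3/7 - (4 - 4)/7 = 3/7 - ⅐*0 = 3/7 + 0 = 3/7)
M(J, v) = 8*J + 3*v/7
-M((-3*(-2))*r(4), -25) = -(8*((-3*(-2))*(-4/4)) + (3/7)*(-25)) = -(8*(6*(-4*¼)) - 75/7) = -(8*(6*(-1)) - 75/7) = -(8*(-6) - 75/7) = -(-48 - 75/7) = -1*(-411/7) = 411/7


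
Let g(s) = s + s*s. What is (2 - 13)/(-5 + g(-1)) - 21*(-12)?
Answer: 1271/5 ≈ 254.20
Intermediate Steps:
g(s) = s + s²
(2 - 13)/(-5 + g(-1)) - 21*(-12) = (2 - 13)/(-5 - (1 - 1)) - 21*(-12) = -11/(-5 - 1*0) + 252 = -11/(-5 + 0) + 252 = -11/(-5) + 252 = -11*(-⅕) + 252 = 11/5 + 252 = 1271/5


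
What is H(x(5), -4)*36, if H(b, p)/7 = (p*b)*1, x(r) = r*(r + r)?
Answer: -50400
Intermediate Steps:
x(r) = 2*r² (x(r) = r*(2*r) = 2*r²)
H(b, p) = 7*b*p (H(b, p) = 7*((p*b)*1) = 7*((b*p)*1) = 7*(b*p) = 7*b*p)
H(x(5), -4)*36 = (7*(2*5²)*(-4))*36 = (7*(2*25)*(-4))*36 = (7*50*(-4))*36 = -1400*36 = -50400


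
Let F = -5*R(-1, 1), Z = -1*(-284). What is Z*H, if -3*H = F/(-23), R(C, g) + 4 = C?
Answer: 7100/69 ≈ 102.90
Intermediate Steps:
R(C, g) = -4 + C
Z = 284
F = 25 (F = -5*(-4 - 1) = -5*(-5) = 25)
H = 25/69 (H = -25/(3*(-23)) = -25*(-1)/(3*23) = -⅓*(-25/23) = 25/69 ≈ 0.36232)
Z*H = 284*(25/69) = 7100/69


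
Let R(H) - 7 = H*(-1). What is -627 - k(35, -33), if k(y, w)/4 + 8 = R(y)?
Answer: -483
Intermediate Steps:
R(H) = 7 - H (R(H) = 7 + H*(-1) = 7 - H)
k(y, w) = -4 - 4*y (k(y, w) = -32 + 4*(7 - y) = -32 + (28 - 4*y) = -4 - 4*y)
-627 - k(35, -33) = -627 - (-4 - 4*35) = -627 - (-4 - 140) = -627 - 1*(-144) = -627 + 144 = -483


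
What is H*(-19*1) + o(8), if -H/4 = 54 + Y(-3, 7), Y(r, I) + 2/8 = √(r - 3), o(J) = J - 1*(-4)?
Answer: 4097 + 76*I*√6 ≈ 4097.0 + 186.16*I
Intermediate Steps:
o(J) = 4 + J (o(J) = J + 4 = 4 + J)
Y(r, I) = -¼ + √(-3 + r) (Y(r, I) = -¼ + √(r - 3) = -¼ + √(-3 + r))
H = -215 - 4*I*√6 (H = -4*(54 + (-¼ + √(-3 - 3))) = -4*(54 + (-¼ + √(-6))) = -4*(54 + (-¼ + I*√6)) = -4*(215/4 + I*√6) = -215 - 4*I*√6 ≈ -215.0 - 9.798*I)
H*(-19*1) + o(8) = (-215 - 4*I*√6)*(-19*1) + (4 + 8) = (-215 - 4*I*√6)*(-19) + 12 = (4085 + 76*I*√6) + 12 = 4097 + 76*I*√6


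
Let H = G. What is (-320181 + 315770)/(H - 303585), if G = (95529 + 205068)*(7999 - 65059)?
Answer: 4411/17152368405 ≈ 2.5717e-7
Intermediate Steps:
G = -17152064820 (G = 300597*(-57060) = -17152064820)
H = -17152064820
(-320181 + 315770)/(H - 303585) = (-320181 + 315770)/(-17152064820 - 303585) = -4411/(-17152368405) = -4411*(-1/17152368405) = 4411/17152368405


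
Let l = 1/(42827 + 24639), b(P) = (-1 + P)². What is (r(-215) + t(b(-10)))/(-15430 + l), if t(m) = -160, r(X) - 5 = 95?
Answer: 4047960/1041000379 ≈ 0.0038885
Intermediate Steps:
r(X) = 100 (r(X) = 5 + 95 = 100)
l = 1/67466 ≈ 1.4822e-5
(r(-215) + t(b(-10)))/(-15430 + l) = (100 - 160)/(-15430 + 1/67466) = -60/(-1041000379/67466) = -60*(-67466/1041000379) = 4047960/1041000379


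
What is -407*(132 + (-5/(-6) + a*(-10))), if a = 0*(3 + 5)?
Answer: -324379/6 ≈ -54063.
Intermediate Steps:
a = 0 (a = 0*8 = 0)
-407*(132 + (-5/(-6) + a*(-10))) = -407*(132 + (-5/(-6) + 0*(-10))) = -407*(132 + (-5*(-⅙) + 0)) = -407*(132 + (⅚ + 0)) = -407*(132 + ⅚) = -407*797/6 = -324379/6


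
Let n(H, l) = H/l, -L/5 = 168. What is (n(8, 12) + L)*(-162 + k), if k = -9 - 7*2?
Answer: 465830/3 ≈ 1.5528e+5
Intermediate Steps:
L = -840 (L = -5*168 = -840)
k = -23 (k = -9 - 14 = -23)
(n(8, 12) + L)*(-162 + k) = (8/12 - 840)*(-162 - 23) = (8*(1/12) - 840)*(-185) = (⅔ - 840)*(-185) = -2518/3*(-185) = 465830/3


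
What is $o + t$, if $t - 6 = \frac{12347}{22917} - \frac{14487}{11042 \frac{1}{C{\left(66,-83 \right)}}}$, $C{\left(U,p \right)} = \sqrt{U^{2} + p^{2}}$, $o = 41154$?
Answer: $\frac{943276067}{22917} - \frac{14487 \sqrt{11245}}{11042} \approx 41021.0$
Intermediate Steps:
$t = \frac{149849}{22917} - \frac{14487 \sqrt{11245}}{11042}$ ($t = 6 + \left(\frac{12347}{22917} - \frac{14487}{11042 \frac{1}{\sqrt{66^{2} + \left(-83\right)^{2}}}}\right) = 6 + \left(12347 \cdot \frac{1}{22917} - \frac{14487}{11042 \frac{1}{\sqrt{4356 + 6889}}}\right) = 6 + \left(\frac{12347}{22917} - \frac{14487}{11042 \frac{1}{\sqrt{11245}}}\right) = 6 + \left(\frac{12347}{22917} - \frac{14487}{11042 \frac{\sqrt{11245}}{11245}}\right) = 6 + \left(\frac{12347}{22917} - \frac{14487}{\frac{11042}{11245} \sqrt{11245}}\right) = 6 + \left(\frac{12347}{22917} - 14487 \frac{\sqrt{11245}}{11042}\right) = 6 + \left(\frac{12347}{22917} - \frac{14487 \sqrt{11245}}{11042}\right) = \frac{149849}{22917} - \frac{14487 \sqrt{11245}}{11042} \approx -132.59$)
$o + t = 41154 + \left(\frac{149849}{22917} - \frac{14487 \sqrt{11245}}{11042}\right) = \frac{943276067}{22917} - \frac{14487 \sqrt{11245}}{11042}$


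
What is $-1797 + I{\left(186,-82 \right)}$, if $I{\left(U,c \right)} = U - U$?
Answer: $-1797$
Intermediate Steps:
$I{\left(U,c \right)} = 0$
$-1797 + I{\left(186,-82 \right)} = -1797 + 0 = -1797$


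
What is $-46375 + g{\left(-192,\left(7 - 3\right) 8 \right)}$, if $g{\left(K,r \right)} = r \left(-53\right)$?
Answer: $-48071$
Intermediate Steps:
$g{\left(K,r \right)} = - 53 r$
$-46375 + g{\left(-192,\left(7 - 3\right) 8 \right)} = -46375 - 53 \left(7 - 3\right) 8 = -46375 - 53 \cdot 4 \cdot 8 = -46375 - 1696 = -48071$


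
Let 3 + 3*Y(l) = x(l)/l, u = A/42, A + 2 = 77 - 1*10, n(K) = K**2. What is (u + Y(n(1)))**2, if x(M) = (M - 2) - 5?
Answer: 3721/1764 ≈ 2.1094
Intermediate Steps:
A = 65 (A = -2 + (77 - 1*10) = -2 + (77 - 10) = -2 + 67 = 65)
x(M) = -7 + M (x(M) = (-2 + M) - 5 = -7 + M)
u = 65/42 ≈ 1.5476
Y(l) = -1 + (-7 + l)/(3*l) (Y(l) = -1 + ((-7 + l)/l)/3 = -1 + (-7 + l)/(3*l))
(u + Y(n(1)))**2 = (65/42 + (-7 - 2*1**2)/(3*(1**2)))**2 = (65/42 + (1/3)*(-7 - 2*1)/1)**2 = (65/42 + (1/3)*1*(-7 - 2))**2 = (65/42 + (1/3)*1*(-9))**2 = (65/42 - 3)**2 = (-61/42)**2 = 3721/1764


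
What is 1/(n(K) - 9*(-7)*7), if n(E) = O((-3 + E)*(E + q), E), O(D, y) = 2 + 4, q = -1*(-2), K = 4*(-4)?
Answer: 1/447 ≈ 0.0022371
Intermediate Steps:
K = -16
q = 2
O(D, y) = 6
n(E) = 6
1/(n(K) - 9*(-7)*7) = 1/(6 - 9*(-7)*7) = 1/(6 + 63*7) = 1/(6 + 441) = 1/447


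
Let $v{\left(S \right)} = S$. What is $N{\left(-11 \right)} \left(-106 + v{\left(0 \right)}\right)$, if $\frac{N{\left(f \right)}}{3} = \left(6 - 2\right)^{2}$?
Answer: $-5088$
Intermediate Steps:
$N{\left(f \right)} = 48$ ($N{\left(f \right)} = 3 \left(6 - 2\right)^{2} = 3 \cdot 4^{2} = 3 \cdot 16 = 48$)
$N{\left(-11 \right)} \left(-106 + v{\left(0 \right)}\right) = 48 \left(-106 + 0\right) = 48 \left(-106\right) = -5088$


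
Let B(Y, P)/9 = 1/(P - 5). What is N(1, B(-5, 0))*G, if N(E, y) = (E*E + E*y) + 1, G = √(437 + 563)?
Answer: 2*√10 ≈ 6.3246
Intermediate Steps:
B(Y, P) = 9/(-5 + P) (B(Y, P) = 9/(P - 5) = 9/(-5 + P))
G = 10*√10 (G = √1000 = 10*√10 ≈ 31.623)
N(E, y) = 1 + E² + E*y (N(E, y) = (E² + E*y) + 1 = 1 + E² + E*y)
N(1, B(-5, 0))*G = (1 + 1² + 1*(9/(-5 + 0)))*(10*√10) = (1 + 1 + 1*(9/(-5)))*(10*√10) = (1 + 1 + 1*(9*(-⅕)))*(10*√10) = (1 + 1 + 1*(-9/5))*(10*√10) = (1 + 1 - 9/5)*(10*√10) = (10*√10)/5 = 2*√10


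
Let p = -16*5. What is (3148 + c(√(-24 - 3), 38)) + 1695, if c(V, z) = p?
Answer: 4763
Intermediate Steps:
p = -80
c(V, z) = -80
(3148 + c(√(-24 - 3), 38)) + 1695 = (3148 - 80) + 1695 = 3068 + 1695 = 4763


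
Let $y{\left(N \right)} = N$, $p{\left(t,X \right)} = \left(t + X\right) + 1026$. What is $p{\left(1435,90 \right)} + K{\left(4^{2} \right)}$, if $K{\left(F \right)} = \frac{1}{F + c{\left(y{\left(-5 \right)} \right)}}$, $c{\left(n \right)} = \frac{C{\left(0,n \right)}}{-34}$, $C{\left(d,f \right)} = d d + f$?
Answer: $\frac{1400533}{549} \approx 2551.1$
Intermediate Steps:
$p{\left(t,X \right)} = 1026 + X + t$ ($p{\left(t,X \right)} = \left(X + t\right) + 1026 = 1026 + X + t$)
$C{\left(d,f \right)} = f + d^{2}$ ($C{\left(d,f \right)} = d^{2} + f = f + d^{2}$)
$c{\left(n \right)} = - \frac{n}{34}$ ($c{\left(n \right)} = \frac{n + 0^{2}}{-34} = \left(n + 0\right) \left(- \frac{1}{34}\right) = n \left(- \frac{1}{34}\right) = - \frac{n}{34}$)
$K{\left(F \right)} = \frac{1}{\frac{5}{34} + F}$ ($K{\left(F \right)} = \frac{1}{F - - \frac{5}{34}} = \frac{1}{F + \frac{5}{34}} = \frac{1}{\frac{5}{34} + F}$)
$p{\left(1435,90 \right)} + K{\left(4^{2} \right)} = \left(1026 + 90 + 1435\right) + \frac{34}{5 + 34 \cdot 4^{2}} = 2551 + \frac{34}{5 + 34 \cdot 16} = 2551 + \frac{34}{5 + 544} = 2551 + \frac{34}{549} = \frac{1400533}{549}$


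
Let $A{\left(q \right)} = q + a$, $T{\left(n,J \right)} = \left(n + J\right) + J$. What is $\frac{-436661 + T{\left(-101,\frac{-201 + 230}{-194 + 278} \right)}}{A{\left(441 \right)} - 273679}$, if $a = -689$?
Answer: $\frac{18343975}{11504934} \approx 1.5944$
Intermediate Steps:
$T{\left(n,J \right)} = n + 2 J$ ($T{\left(n,J \right)} = \left(J + n\right) + J = n + 2 J$)
$A{\left(q \right)} = -689 + q$ ($A{\left(q \right)} = q - 689 = -689 + q$)
$\frac{-436661 + T{\left(-101,\frac{-201 + 230}{-194 + 278} \right)}}{A{\left(441 \right)} - 273679} = \frac{-436661 - \left(101 - 2 \frac{-201 + 230}{-194 + 278}\right)}{\left(-689 + 441\right) - 273679} = \frac{-436661 - \left(101 - 2 \cdot \frac{29}{84}\right)}{-248 - 273679} = \frac{-436661 - \left(101 - 2 \cdot 29 \cdot \frac{1}{84}\right)}{-273927} = \left(-436661 + \left(-101 + 2 \cdot \frac{29}{84}\right)\right) \left(- \frac{1}{273927}\right) = \left(-436661 + \left(-101 + \frac{29}{42}\right)\right) \left(- \frac{1}{273927}\right) = \left(-436661 - \frac{4213}{42}\right) \left(- \frac{1}{273927}\right) = \left(- \frac{18343975}{42}\right) \left(- \frac{1}{273927}\right) = \frac{18343975}{11504934}$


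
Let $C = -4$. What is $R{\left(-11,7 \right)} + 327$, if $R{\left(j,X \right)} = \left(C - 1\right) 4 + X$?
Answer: $314$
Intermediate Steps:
$R{\left(j,X \right)} = -20 + X$ ($R{\left(j,X \right)} = \left(-4 - 1\right) 4 + X = \left(-5\right) 4 + X = -20 + X$)
$R{\left(-11,7 \right)} + 327 = \left(-20 + 7\right) + 327 = -13 + 327 = 314$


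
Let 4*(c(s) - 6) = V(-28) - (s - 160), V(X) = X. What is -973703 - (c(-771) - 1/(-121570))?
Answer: -236802495117/243140 ≈ -9.7394e+5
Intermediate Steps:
c(s) = 39 - s/4 (c(s) = 6 + (-28 - (s - 160))/4 = 6 + (-28 - (-160 + s))/4 = 6 + (-28 + (160 - s))/4 = 6 + (132 - s)/4 = 6 + (33 - s/4) = 39 - s/4)
-973703 - (c(-771) - 1/(-121570)) = -973703 - ((39 - ¼*(-771)) - 1/(-121570)) = -973703 - ((39 + 771/4) - 1*(-1/121570)) = -973703 - (927/4 + 1/121570) = -973703 - 1*56347697/243140 = -973703 - 56347697/243140 = -236802495117/243140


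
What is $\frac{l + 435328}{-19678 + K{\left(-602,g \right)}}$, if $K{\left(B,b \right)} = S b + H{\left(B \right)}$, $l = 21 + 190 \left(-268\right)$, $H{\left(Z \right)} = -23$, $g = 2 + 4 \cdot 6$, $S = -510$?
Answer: $- \frac{128143}{10987} \approx -11.663$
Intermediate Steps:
$g = 26$ ($g = 2 + 24 = 26$)
$l = -50899$ ($l = 21 - 50920 = -50899$)
$K{\left(B,b \right)} = -23 - 510 b$ ($K{\left(B,b \right)} = - 510 b - 23 = -23 - 510 b$)
$\frac{l + 435328}{-19678 + K{\left(-602,g \right)}} = \frac{-50899 + 435328}{-19678 - 13283} = \frac{384429}{-19678 - 13283} = \frac{384429}{-32961} = 384429 \left(- \frac{1}{32961}\right) = - \frac{128143}{10987}$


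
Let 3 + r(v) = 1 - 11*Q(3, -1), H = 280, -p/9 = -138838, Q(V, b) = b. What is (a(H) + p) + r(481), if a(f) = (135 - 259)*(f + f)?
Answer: 1180111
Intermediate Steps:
p = 1249542 (p = -9*(-138838) = 1249542)
a(f) = -248*f
r(v) = 9 (r(v) = -3 + (1 - 11*(-1)) = -3 + (1 + 11) = -3 + 12 = 9)
(a(H) + p) + r(481) = (-248*280 + 1249542) + 9 = (-69440 + 1249542) + 9 = 1180102 + 9 = 1180111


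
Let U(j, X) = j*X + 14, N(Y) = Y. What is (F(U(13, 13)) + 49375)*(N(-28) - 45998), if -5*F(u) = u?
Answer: -11354245992/5 ≈ -2.2708e+9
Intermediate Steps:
U(j, X) = 14 + X*j (U(j, X) = X*j + 14 = 14 + X*j)
F(u) = -u/5
(F(U(13, 13)) + 49375)*(N(-28) - 45998) = (-(14 + 13*13)/5 + 49375)*(-28 - 45998) = (-(14 + 169)/5 + 49375)*(-46026) = (-⅕*183 + 49375)*(-46026) = (-183/5 + 49375)*(-46026) = (246692/5)*(-46026) = -11354245992/5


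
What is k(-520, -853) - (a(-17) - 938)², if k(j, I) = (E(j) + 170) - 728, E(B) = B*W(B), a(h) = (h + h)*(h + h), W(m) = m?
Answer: 222318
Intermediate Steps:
a(h) = 4*h² (a(h) = (2*h)*(2*h) = 4*h²)
E(B) = B² (E(B) = B*B = B²)
k(j, I) = -558 + j² (k(j, I) = (j² + 170) - 728 = (170 + j²) - 728 = -558 + j²)
k(-520, -853) - (a(-17) - 938)² = (-558 + (-520)²) - (4*(-17)² - 938)² = (-558 + 270400) - (4*289 - 938)² = 269842 - (1156 - 938)² = 269842 - 1*218² = 269842 - 1*47524 = 269842 - 47524 = 222318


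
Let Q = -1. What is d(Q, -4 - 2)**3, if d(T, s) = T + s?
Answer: -343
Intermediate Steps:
d(Q, -4 - 2)**3 = (-1 + (-4 - 2))**3 = (-1 - 6)**3 = (-7)**3 = -343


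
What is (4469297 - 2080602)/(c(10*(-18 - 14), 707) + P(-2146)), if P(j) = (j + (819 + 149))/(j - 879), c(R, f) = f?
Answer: 7225802375/2139853 ≈ 3376.8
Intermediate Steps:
P(j) = (968 + j)/(-879 + j) (P(j) = (j + 968)/(-879 + j) = (968 + j)/(-879 + j))
(4469297 - 2080602)/(c(10*(-18 - 14), 707) + P(-2146)) = (4469297 - 2080602)/(707 + (968 - 2146)/(-879 - 2146)) = 2388695/(707 - 1178/(-3025)) = 2388695/(707 - 1/3025*(-1178)) = 2388695/(707 + 1178/3025) = 2388695/(2139853/3025) = 2388695*(3025/2139853) = 7225802375/2139853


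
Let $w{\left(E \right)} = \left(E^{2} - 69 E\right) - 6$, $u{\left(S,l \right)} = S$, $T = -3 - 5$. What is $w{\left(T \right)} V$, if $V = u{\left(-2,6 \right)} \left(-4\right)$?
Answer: $4880$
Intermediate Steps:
$T = -8$ ($T = -3 - 5 = -8$)
$V = 8$ ($V = \left(-2\right) \left(-4\right) = 8$)
$w{\left(E \right)} = -6 + E^{2} - 69 E$
$w{\left(T \right)} V = \left(-6 + \left(-8\right)^{2} - -552\right) 8 = \left(-6 + 64 + 552\right) 8 = 610 \cdot 8 = 4880$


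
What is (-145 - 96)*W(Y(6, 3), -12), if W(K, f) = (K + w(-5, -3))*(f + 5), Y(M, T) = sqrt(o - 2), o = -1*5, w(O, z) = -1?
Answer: -1687 + 1687*I*sqrt(7) ≈ -1687.0 + 4463.4*I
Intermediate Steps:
o = -5
Y(M, T) = I*sqrt(7) (Y(M, T) = sqrt(-5 - 2) = sqrt(-7) = I*sqrt(7))
W(K, f) = (-1 + K)*(5 + f) (W(K, f) = (K - 1)*(f + 5) = (-1 + K)*(5 + f))
(-145 - 96)*W(Y(6, 3), -12) = (-145 - 96)*(-5 - 1*(-12) + 5*(I*sqrt(7)) + (I*sqrt(7))*(-12)) = -241*(-5 + 12 + 5*I*sqrt(7) - 12*I*sqrt(7)) = -241*(7 - 7*I*sqrt(7)) = -1687 + 1687*I*sqrt(7)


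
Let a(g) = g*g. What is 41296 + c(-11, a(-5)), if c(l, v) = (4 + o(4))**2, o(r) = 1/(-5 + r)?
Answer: 41305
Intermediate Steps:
a(g) = g**2
c(l, v) = 9 (c(l, v) = (4 + 1/(-5 + 4))**2 = (4 + 1/(-1))**2 = (4 - 1)**2 = 3**2 = 9)
41296 + c(-11, a(-5)) = 41296 + 9 = 41305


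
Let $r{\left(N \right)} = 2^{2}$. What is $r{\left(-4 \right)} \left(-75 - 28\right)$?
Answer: $-412$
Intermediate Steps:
$r{\left(N \right)} = 4$
$r{\left(-4 \right)} \left(-75 - 28\right) = 4 \left(-75 - 28\right) = 4 \left(-103\right) = -412$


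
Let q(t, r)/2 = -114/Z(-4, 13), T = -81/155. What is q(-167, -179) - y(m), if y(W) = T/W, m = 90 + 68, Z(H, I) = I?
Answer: -5582667/318370 ≈ -17.535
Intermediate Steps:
T = -81/155 (T = -81*1/155 = -81/155 ≈ -0.52258)
m = 158
q(t, r) = -228/13 (q(t, r) = 2*(-114/13) = -228/13)
y(W) = -81/(155*W)
q(-167, -179) - y(m) = -228/13 - (-81)/(155*158) = -228/13 - 1*(-81/24490) = -228/13 + 81/24490 = -5582667/318370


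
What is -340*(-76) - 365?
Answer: 25475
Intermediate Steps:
-340*(-76) - 365 = 25840 - 365 = 25475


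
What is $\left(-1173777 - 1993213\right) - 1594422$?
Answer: $-4761412$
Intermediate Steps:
$\left(-1173777 - 1993213\right) - 1594422 = -3166990 - 1594422 = -4761412$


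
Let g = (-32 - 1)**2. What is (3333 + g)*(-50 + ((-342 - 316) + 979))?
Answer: 1198362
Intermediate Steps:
g = 1089 (g = (-33)**2 = 1089)
(3333 + g)*(-50 + ((-342 - 316) + 979)) = (3333 + 1089)*(-50 + ((-342 - 316) + 979)) = 4422*(-50 + (-658 + 979)) = 4422*(-50 + 321) = 4422*271 = 1198362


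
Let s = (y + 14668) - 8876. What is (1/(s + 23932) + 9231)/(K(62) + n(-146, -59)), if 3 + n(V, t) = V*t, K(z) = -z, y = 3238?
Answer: 304272223/281792138 ≈ 1.0798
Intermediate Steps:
s = 9030 (s = (3238 + 14668) - 8876 = 17906 - 8876 = 9030)
n(V, t) = -3 + V*t
(1/(s + 23932) + 9231)/(K(62) + n(-146, -59)) = (1/(9030 + 23932) + 9231)/(-1*62 + (-3 - 146*(-59))) = (1/32962 + 9231)/(-62 + (-3 + 8614)) = (1/32962 + 9231)/(-62 + 8611) = (304272223/32962)/8549 = (304272223/32962)*(1/8549) = 304272223/281792138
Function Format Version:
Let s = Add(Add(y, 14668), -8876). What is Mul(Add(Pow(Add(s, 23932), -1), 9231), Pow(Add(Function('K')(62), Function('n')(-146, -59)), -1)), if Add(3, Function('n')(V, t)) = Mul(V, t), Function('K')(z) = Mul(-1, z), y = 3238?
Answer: Rational(304272223, 281792138) ≈ 1.0798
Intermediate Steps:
s = 9030 (s = Add(Add(3238, 14668), -8876) = Add(17906, -8876) = 9030)
Function('n')(V, t) = Add(-3, Mul(V, t))
Mul(Add(Pow(Add(s, 23932), -1), 9231), Pow(Add(Function('K')(62), Function('n')(-146, -59)), -1)) = Mul(Add(Pow(Add(9030, 23932), -1), 9231), Pow(Add(Mul(-1, 62), Add(-3, Mul(-146, -59))), -1)) = Mul(Add(Pow(32962, -1), 9231), Pow(Add(-62, Add(-3, 8614)), -1)) = Mul(Add(Rational(1, 32962), 9231), Pow(Add(-62, 8611), -1)) = Mul(Rational(304272223, 32962), Pow(8549, -1)) = Mul(Rational(304272223, 32962), Rational(1, 8549)) = Rational(304272223, 281792138)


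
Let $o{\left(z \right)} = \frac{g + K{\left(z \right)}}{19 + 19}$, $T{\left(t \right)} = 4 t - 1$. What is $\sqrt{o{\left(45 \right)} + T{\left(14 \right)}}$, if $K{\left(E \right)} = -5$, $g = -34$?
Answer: $\frac{\sqrt{77938}}{38} \approx 7.3467$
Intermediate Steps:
$T{\left(t \right)} = -1 + 4 t$
$o{\left(z \right)} = - \frac{39}{38}$ ($o{\left(z \right)} = \frac{-34 - 5}{19 + 19} = - \frac{39}{38}$)
$\sqrt{o{\left(45 \right)} + T{\left(14 \right)}} = \sqrt{- \frac{39}{38} + \left(-1 + 4 \cdot 14\right)} = \sqrt{- \frac{39}{38} + \left(-1 + 56\right)} = \sqrt{- \frac{39}{38} + 55} = \sqrt{\frac{2051}{38}} = \frac{\sqrt{77938}}{38}$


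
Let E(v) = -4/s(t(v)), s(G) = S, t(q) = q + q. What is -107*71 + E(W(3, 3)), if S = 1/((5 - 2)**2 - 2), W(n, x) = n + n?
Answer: -7625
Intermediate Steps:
W(n, x) = 2*n
t(q) = 2*q
S = 1/7 (S = 1/(3**2 - 2) = 1/(9 - 2) = 1/7 ≈ 0.14286)
s(G) = 1/7
E(v) = -28 (E(v) = -4/1/7 = -4*7 = -28)
-107*71 + E(W(3, 3)) = -107*71 - 28 = -7597 - 28 = -7625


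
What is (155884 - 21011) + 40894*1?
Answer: 175767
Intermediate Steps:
(155884 - 21011) + 40894*1 = 134873 + 40894 = 175767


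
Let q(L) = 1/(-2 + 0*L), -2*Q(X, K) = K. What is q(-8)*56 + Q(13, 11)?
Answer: -67/2 ≈ -33.500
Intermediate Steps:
Q(X, K) = -K/2
q(L) = -1/2 (q(L) = 1/(-2 + 0) = 1/(-2) = -1/2)
q(-8)*56 + Q(13, 11) = -1/2*56 - 1/2*11 = -28 - 11/2 = -67/2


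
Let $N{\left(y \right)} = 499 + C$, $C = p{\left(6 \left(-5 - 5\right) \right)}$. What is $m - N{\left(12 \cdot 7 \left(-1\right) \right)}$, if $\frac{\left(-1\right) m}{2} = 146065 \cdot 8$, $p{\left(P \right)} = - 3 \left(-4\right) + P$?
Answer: $-2337491$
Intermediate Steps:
$p{\left(P \right)} = 12 + P$ ($p{\left(P \right)} = \left(-1\right) \left(-12\right) + P = 12 + P$)
$C = -48$ ($C = 12 + 6 \left(-5 - 5\right) = 12 + 6 \left(-10\right) = 12 - 60 = -48$)
$N{\left(y \right)} = 451$ ($N{\left(y \right)} = 499 - 48 = 451$)
$m = -2337040$ ($m = - 2 \cdot 146065 \cdot 8 = \left(-2\right) 1168520 = -2337040$)
$m - N{\left(12 \cdot 7 \left(-1\right) \right)} = -2337040 - 451 = -2337491$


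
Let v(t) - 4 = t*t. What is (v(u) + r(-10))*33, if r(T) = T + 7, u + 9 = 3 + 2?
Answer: 561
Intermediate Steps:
u = -4 (u = -9 + (3 + 2) = -9 + 5 = -4)
v(t) = 4 + t² (v(t) = 4 + t*t = 4 + t²)
r(T) = 7 + T
(v(u) + r(-10))*33 = ((4 + (-4)²) + (7 - 10))*33 = ((4 + 16) - 3)*33 = (20 - 3)*33 = 17*33 = 561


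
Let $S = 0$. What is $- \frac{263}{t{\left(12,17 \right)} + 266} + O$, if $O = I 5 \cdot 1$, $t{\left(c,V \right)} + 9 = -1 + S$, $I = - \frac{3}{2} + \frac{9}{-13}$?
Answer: $- \frac{39899}{3328} \approx -11.989$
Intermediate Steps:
$I = - \frac{57}{26}$ ($I = \left(-3\right) \frac{1}{2} + 9 \left(- \frac{1}{13}\right) = - \frac{3}{2} - \frac{9}{13} = - \frac{57}{26} \approx -2.1923$)
$t{\left(c,V \right)} = -10$ ($t{\left(c,V \right)} = -9 + \left(-1 + 0\right) = -9 - 1 = -10$)
$O = - \frac{285}{26}$ ($O = - \frac{57 \cdot 5 \cdot 1}{26} = \left(- \frac{57}{26}\right) 5 = - \frac{285}{26} \approx -10.962$)
$- \frac{263}{t{\left(12,17 \right)} + 266} + O = - \frac{263}{-10 + 266} - \frac{285}{26} = - \frac{263}{256} - \frac{285}{26} = - \frac{39899}{3328}$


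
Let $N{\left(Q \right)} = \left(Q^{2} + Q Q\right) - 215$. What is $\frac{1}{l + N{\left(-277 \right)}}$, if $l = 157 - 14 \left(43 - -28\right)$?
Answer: $\frac{1}{152406} \approx 6.5614 \cdot 10^{-6}$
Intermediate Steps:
$N{\left(Q \right)} = -215 + 2 Q^{2}$ ($N{\left(Q \right)} = \left(Q^{2} + Q^{2}\right) - 215 = 2 Q^{2} - 215 = -215 + 2 Q^{2}$)
$l = -837$ ($l = 157 - 14 \left(43 + 28\right) = 157 - 994 = -837$)
$\frac{1}{l + N{\left(-277 \right)}} = \frac{1}{-837 - \left(215 - 2 \left(-277\right)^{2}\right)} = \frac{1}{-837 + \left(-215 + 2 \cdot 76729\right)} = \frac{1}{-837 + \left(-215 + 153458\right)} = \frac{1}{-837 + 153243} = \frac{1}{152406}$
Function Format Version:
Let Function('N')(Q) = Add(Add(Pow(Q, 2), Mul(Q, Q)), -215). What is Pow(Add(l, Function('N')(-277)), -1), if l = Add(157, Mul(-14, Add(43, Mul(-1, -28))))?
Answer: Rational(1, 152406) ≈ 6.5614e-6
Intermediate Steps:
Function('N')(Q) = Add(-215, Mul(2, Pow(Q, 2))) (Function('N')(Q) = Add(Add(Pow(Q, 2), Pow(Q, 2)), -215) = Add(Mul(2, Pow(Q, 2)), -215) = Add(-215, Mul(2, Pow(Q, 2))))
l = -837 (l = Add(157, Mul(-14, Add(43, 28))) = Add(157, Mul(-14, 71)) = Add(157, -994) = -837)
Pow(Add(l, Function('N')(-277)), -1) = Pow(Add(-837, Add(-215, Mul(2, Pow(-277, 2)))), -1) = Pow(Add(-837, Add(-215, Mul(2, 76729))), -1) = Pow(Add(-837, Add(-215, 153458)), -1) = Pow(Add(-837, 153243), -1) = Pow(152406, -1) = Rational(1, 152406)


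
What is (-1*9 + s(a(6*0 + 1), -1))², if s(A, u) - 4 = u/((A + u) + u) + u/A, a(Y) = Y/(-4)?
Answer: 25/81 ≈ 0.30864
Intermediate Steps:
a(Y) = -Y/4
s(A, u) = 4 + u/A + u/(A + 2*u) (s(A, u) = 4 + (u/((A + u) + u) + u/A) = 4 + (u/(A + 2*u) + u/A) = 4 + (u/A + u/(A + 2*u)) = 4 + u/A + u/(A + 2*u))
(-1*9 + s(a(6*0 + 1), -1))² = (-1*9 + 2*((-1)² + 2*(-(6*0 + 1)/4)² + 5*(-(6*0 + 1)/4)*(-1))/(((-(6*0 + 1)/4))*(-(6*0 + 1)/4 + 2*(-1))))² = (-9 + 2*(1 + 2*(-(0 + 1)/4)² + 5*(-(0 + 1)/4)*(-1))/(((-(0 + 1)/4))*(-(0 + 1)/4 - 2)))² = (-9 + 2*(1 + 2*(-¼*1)² + 5*(-¼*1)*(-1))/(((-¼*1))*(-¼*1 - 2)))² = (-9 + 2*(1 + 2*(-¼)² + 5*(-¼)*(-1))/((-¼)*(-¼ - 2)))² = (-9 + 2*(-4)*(1 + 2*(1/16) + 5/4)/(-9/4))² = (-9 + 2*(-4)*(-4/9)*(1 + ⅛ + 5/4))² = (-9 + 2*(-4)*(-4/9)*(19/8))² = (-9 + 76/9)² = (-5/9)² = 25/81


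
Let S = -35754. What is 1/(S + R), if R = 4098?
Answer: -1/31656 ≈ -3.1590e-5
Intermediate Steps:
1/(S + R) = 1/(-35754 + 4098) = 1/(-31656) = -1/31656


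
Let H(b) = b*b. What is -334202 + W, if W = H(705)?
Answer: 162823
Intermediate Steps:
H(b) = b²
W = 497025 (W = 705² = 497025)
-334202 + W = -334202 + 497025 = 162823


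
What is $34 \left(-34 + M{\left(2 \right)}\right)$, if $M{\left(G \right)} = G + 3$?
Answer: $-986$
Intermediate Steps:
$M{\left(G \right)} = 3 + G$
$34 \left(-34 + M{\left(2 \right)}\right) = 34 \left(-34 + \left(3 + 2\right)\right) = 34 \left(-34 + 5\right) = 34 \left(-29\right) = -986$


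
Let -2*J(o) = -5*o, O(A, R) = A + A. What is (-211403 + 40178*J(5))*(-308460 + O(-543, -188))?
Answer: -90022786812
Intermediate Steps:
O(A, R) = 2*A
J(o) = 5*o/2 (J(o) = -(-5)*o/2 = 5*o/2)
(-211403 + 40178*J(5))*(-308460 + O(-543, -188)) = (-211403 + 40178*((5/2)*5))*(-308460 + 2*(-543)) = (-211403 + 40178*(25/2))*(-308460 - 1086) = (-211403 + 502225)*(-309546) = 290822*(-309546) = -90022786812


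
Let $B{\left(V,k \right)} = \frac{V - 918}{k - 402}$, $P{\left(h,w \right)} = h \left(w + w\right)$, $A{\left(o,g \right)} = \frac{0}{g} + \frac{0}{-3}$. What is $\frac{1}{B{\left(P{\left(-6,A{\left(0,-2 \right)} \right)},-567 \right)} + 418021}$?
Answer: $\frac{19}{7942417} \approx 2.3922 \cdot 10^{-6}$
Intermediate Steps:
$A{\left(o,g \right)} = 0$ ($A{\left(o,g \right)} = 0 + 0 \left(- \frac{1}{3}\right) = 0 + 0 = 0$)
$P{\left(h,w \right)} = 2 h w$ ($P{\left(h,w \right)} = h 2 w = 2 h w$)
$B{\left(V,k \right)} = \frac{-918 + V}{-402 + k}$
$\frac{1}{B{\left(P{\left(-6,A{\left(0,-2 \right)} \right)},-567 \right)} + 418021} = \frac{1}{\frac{-918 + 2 \left(-6\right) 0}{-402 - 567} + 418021} = \frac{1}{\frac{-918 + 0}{-969} + 418021} = \frac{1}{\left(- \frac{1}{969}\right) \left(-918\right) + 418021} = \frac{1}{\frac{18}{19} + 418021} = \frac{1}{\frac{7942417}{19}} = \frac{19}{7942417}$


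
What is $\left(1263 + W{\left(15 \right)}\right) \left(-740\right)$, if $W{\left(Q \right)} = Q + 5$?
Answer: $-949420$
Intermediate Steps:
$W{\left(Q \right)} = 5 + Q$
$\left(1263 + W{\left(15 \right)}\right) \left(-740\right) = \left(1263 + \left(5 + 15\right)\right) \left(-740\right) = \left(1263 + 20\right) \left(-740\right) = 1283 \left(-740\right) = -949420$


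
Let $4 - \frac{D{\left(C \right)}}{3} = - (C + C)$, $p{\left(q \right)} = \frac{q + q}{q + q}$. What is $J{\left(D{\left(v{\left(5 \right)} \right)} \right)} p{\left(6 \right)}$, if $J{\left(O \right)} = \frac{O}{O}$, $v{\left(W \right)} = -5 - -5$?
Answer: $1$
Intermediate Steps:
$v{\left(W \right)} = 0$ ($v{\left(W \right)} = -5 + 5 = 0$)
$p{\left(q \right)} = 1$ ($p{\left(q \right)} = \frac{2 q}{2 q} = 2 q \frac{1}{2 q} = 1$)
$D{\left(C \right)} = 12 + 6 C$ ($D{\left(C \right)} = 12 - 3 \left(- (C + C)\right) = 12 - 3 \left(- 2 C\right) = 12 + 6 C$)
$J{\left(O \right)} = 1$
$J{\left(D{\left(v{\left(5 \right)} \right)} \right)} p{\left(6 \right)} = 1 \cdot 1 = 1$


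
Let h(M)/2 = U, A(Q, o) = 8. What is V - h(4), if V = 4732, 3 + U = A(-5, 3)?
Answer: 4722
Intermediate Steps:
U = 5 (U = -3 + 8 = 5)
h(M) = 10 (h(M) = 2*5 = 10)
V - h(4) = 4732 - 1*10 = 4732 - 10 = 4722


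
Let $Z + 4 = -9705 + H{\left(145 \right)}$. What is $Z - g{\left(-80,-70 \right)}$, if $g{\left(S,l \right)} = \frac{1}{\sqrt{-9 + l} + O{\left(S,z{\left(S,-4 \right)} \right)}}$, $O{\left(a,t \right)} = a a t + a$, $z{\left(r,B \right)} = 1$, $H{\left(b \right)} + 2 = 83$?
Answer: $\frac{- 9628 \sqrt{79} + 60848961 i}{\sqrt{79} - 6320 i} \approx -9628.0 + 2.2352 \cdot 10^{-7} i$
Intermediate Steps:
$H{\left(b \right)} = 81$ ($H{\left(b \right)} = -2 + 83 = 81$)
$O{\left(a,t \right)} = a + t a^{2}$ ($O{\left(a,t \right)} = a^{2} t + a = t a^{2} + a = a + t a^{2}$)
$g{\left(S,l \right)} = \frac{1}{\sqrt{-9 + l} + S \left(1 + S\right)}$ ($g{\left(S,l \right)} = \frac{1}{\sqrt{-9 + l} + S \left(1 + S 1\right)} = \frac{1}{\sqrt{-9 + l} + S \left(1 + S\right)}$)
$Z = -9628$ ($Z = -4 + \left(-9705 + 81\right) = -4 - 9624 = -9628$)
$Z - g{\left(-80,-70 \right)} = -9628 - \frac{1}{\sqrt{-9 - 70} - 80 \left(1 - 80\right)} = -9628 - \frac{1}{\sqrt{-79} - -6320} = -9628 - \frac{1}{i \sqrt{79} + 6320} = -9628 - \frac{1}{6320 + i \sqrt{79}}$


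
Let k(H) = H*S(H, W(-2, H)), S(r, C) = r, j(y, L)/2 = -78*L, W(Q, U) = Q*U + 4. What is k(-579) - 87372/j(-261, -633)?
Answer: 919563636/2743 ≈ 3.3524e+5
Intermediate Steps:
W(Q, U) = 4 + Q*U
j(y, L) = -156*L (j(y, L) = 2*(-78*L) = -156*L)
k(H) = H² (k(H) = H*H = H²)
k(-579) - 87372/j(-261, -633) = (-579)² - 87372/((-156*(-633))) = 335241 - 87372/98748 = 335241 - 1*2427/2743 = 335241 - 2427/2743 = 919563636/2743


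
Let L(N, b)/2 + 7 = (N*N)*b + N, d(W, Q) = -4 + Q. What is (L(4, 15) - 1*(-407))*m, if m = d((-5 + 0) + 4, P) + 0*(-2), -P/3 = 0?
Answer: -3524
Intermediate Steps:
P = 0 (P = -3*0 = 0)
m = -4 (m = (-4 + 0) + 0*(-2) = -4 + 0 = -4)
L(N, b) = -14 + 2*N + 2*b*N**2 (L(N, b) = -14 + 2*((N*N)*b + N) = -14 + 2*(N**2*b + N) = -14 + 2*(b*N**2 + N) = -14 + 2*(N + b*N**2) = -14 + (2*N + 2*b*N**2) = -14 + 2*N + 2*b*N**2)
(L(4, 15) - 1*(-407))*m = ((-14 + 2*4 + 2*15*4**2) - 1*(-407))*(-4) = ((-14 + 8 + 2*15*16) + 407)*(-4) = ((-14 + 8 + 480) + 407)*(-4) = (474 + 407)*(-4) = 881*(-4) = -3524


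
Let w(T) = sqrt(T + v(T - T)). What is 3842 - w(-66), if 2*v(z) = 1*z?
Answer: 3842 - I*sqrt(66) ≈ 3842.0 - 8.124*I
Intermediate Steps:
v(z) = z/2 (v(z) = (1*z)/2 = z/2)
w(T) = sqrt(T) (w(T) = sqrt(T + (T - T)/2) = sqrt(T + (1/2)*0) = sqrt(T + 0) = sqrt(T))
3842 - w(-66) = 3842 - sqrt(-66) = 3842 - I*sqrt(66)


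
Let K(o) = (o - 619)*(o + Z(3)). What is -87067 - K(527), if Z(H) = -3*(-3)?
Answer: -37755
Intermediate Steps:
Z(H) = 9
K(o) = (-619 + o)*(9 + o) (K(o) = (o - 619)*(o + 9) = (-619 + o)*(9 + o))
-87067 - K(527) = -87067 - (-5571 + 527² - 610*527) = -87067 - (-5571 + 277729 - 321470) = -87067 - 1*(-49312) = -87067 + 49312 = -37755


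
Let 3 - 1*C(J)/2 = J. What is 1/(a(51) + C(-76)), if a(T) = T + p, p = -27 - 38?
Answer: 1/144 ≈ 0.0069444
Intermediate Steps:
p = -65
a(T) = -65 + T (a(T) = T - 65 = -65 + T)
C(J) = 6 - 2*J
1/(a(51) + C(-76)) = 1/((-65 + 51) + (6 - 2*(-76))) = 1/(-14 + (6 + 152)) = 1/(-14 + 158) = 1/144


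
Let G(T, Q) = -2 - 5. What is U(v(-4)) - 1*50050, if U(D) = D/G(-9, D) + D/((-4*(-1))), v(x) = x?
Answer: -350353/7 ≈ -50050.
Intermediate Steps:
G(T, Q) = -7
U(D) = 3*D/28 (U(D) = D/(-7) + D/((-4*(-1))) = D*(-⅐) + D/4 = -D/7 + D*(¼) = -D/7 + D/4 = 3*D/28)
U(v(-4)) - 1*50050 = (3/28)*(-4) - 1*50050 = -3/7 - 50050 = -350353/7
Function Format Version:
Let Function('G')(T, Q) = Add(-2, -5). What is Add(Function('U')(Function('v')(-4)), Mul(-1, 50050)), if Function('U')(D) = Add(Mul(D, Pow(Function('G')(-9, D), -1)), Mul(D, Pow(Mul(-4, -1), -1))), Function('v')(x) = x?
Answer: Rational(-350353, 7) ≈ -50050.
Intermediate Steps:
Function('G')(T, Q) = -7
Function('U')(D) = Mul(Rational(3, 28), D) (Function('U')(D) = Add(Mul(D, Pow(-7, -1)), Mul(D, Pow(Mul(-4, -1), -1))) = Add(Mul(D, Rational(-1, 7)), Mul(D, Pow(4, -1))) = Add(Mul(Rational(-1, 7), D), Mul(D, Rational(1, 4))) = Add(Mul(Rational(-1, 7), D), Mul(Rational(1, 4), D)) = Mul(Rational(3, 28), D))
Add(Function('U')(Function('v')(-4)), Mul(-1, 50050)) = Add(Mul(Rational(3, 28), -4), Mul(-1, 50050)) = Add(Rational(-3, 7), -50050) = Rational(-350353, 7)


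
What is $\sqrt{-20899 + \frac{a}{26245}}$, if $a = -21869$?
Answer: $\frac{18 i \sqrt{44431498995}}{26245} \approx 144.57 i$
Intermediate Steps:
$\sqrt{-20899 + \frac{a}{26245}} = \sqrt{-20899 - \frac{21869}{26245}} = \sqrt{- \frac{548516124}{26245}} = \frac{18 i \sqrt{44431498995}}{26245}$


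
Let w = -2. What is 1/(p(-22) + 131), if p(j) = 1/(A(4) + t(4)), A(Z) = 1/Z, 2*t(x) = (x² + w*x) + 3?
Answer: 23/3017 ≈ 0.0076235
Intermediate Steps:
t(x) = 3/2 + x²/2 - x (t(x) = ((x² - 2*x) + 3)/2 = (3 + x² - 2*x)/2 = 3/2 + x²/2 - x)
p(j) = 4/23 (p(j) = 1/(1/4 + (3/2 + (½)*4² - 1*4)) = 1/(¼ + (3/2 + (½)*16 - 4)) = 1/(¼ + (3/2 + 8 - 4)) = 1/(¼ + 11/2) = 1/(23/4) = 4/23)
1/(p(-22) + 131) = 1/(4/23 + 131) = 1/(3017/23) = 23/3017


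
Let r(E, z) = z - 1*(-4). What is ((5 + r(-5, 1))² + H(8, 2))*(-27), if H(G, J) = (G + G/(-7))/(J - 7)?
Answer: -93204/35 ≈ -2663.0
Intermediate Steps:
r(E, z) = 4 + z (r(E, z) = z + 4 = 4 + z)
H(G, J) = 6*G/(7*(-7 + J)) (H(G, J) = (G + G*(-⅐))/(-7 + J) = (G - G/7)/(-7 + J) = (6*G/7)/(-7 + J) = 6*G/(7*(-7 + J)))
((5 + r(-5, 1))² + H(8, 2))*(-27) = ((5 + (4 + 1))² + (6/7)*8/(-7 + 2))*(-27) = ((5 + 5)² + (6/7)*8/(-5))*(-27) = (10² + (6/7)*8*(-⅕))*(-27) = (100 - 48/35)*(-27) = (3452/35)*(-27) = -93204/35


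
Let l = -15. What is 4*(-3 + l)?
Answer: -72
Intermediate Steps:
4*(-3 + l) = 4*(-3 - 15) = 4*(-18) = -72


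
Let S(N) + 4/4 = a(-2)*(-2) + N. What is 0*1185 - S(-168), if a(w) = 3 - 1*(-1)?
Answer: 177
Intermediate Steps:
a(w) = 4 (a(w) = 3 + 1 = 4)
S(N) = -9 + N (S(N) = -1 + (4*(-2) + N) = -1 + (-8 + N) = -9 + N)
0*1185 - S(-168) = 0*1185 - (-9 - 168) = 0 - 1*(-177) = 0 + 177 = 177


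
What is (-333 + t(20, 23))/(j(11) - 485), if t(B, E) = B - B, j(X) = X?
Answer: 111/158 ≈ 0.70253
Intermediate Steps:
t(B, E) = 0
(-333 + t(20, 23))/(j(11) - 485) = (-333 + 0)/(11 - 485) = -333/(-474) = -333*(-1/474) = 111/158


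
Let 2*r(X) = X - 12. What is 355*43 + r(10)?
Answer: 15264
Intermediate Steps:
r(X) = -6 + X/2 (r(X) = (X - 12)/2 = (-12 + X)/2 = -6 + X/2)
355*43 + r(10) = 355*43 + (-6 + (½)*10) = 15265 + (-6 + 5) = 15265 - 1 = 15264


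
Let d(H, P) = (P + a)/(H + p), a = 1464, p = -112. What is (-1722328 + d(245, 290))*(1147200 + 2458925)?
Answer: -826047372703750/133 ≈ -6.2109e+12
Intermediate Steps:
d(H, P) = (1464 + P)/(-112 + H) (d(H, P) = (P + 1464)/(H - 112) = (1464 + P)/(-112 + H))
(-1722328 + d(245, 290))*(1147200 + 2458925) = (-1722328 + (1464 + 290)/(-112 + 245))*(1147200 + 2458925) = (-1722328 + 1754/133)*3606125 = -229067870/133*3606125 = -826047372703750/133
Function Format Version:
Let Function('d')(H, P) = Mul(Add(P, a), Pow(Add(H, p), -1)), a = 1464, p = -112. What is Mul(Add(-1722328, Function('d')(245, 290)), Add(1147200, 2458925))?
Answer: Rational(-826047372703750, 133) ≈ -6.2109e+12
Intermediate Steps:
Function('d')(H, P) = Mul(Pow(Add(-112, H), -1), Add(1464, P)) (Function('d')(H, P) = Mul(Add(P, 1464), Pow(Add(H, -112), -1)) = Mul(Add(1464, P), Pow(Add(-112, H), -1)) = Mul(Pow(Add(-112, H), -1), Add(1464, P)))
Mul(Add(-1722328, Function('d')(245, 290)), Add(1147200, 2458925)) = Mul(Add(-1722328, Mul(Pow(Add(-112, 245), -1), Add(1464, 290))), Add(1147200, 2458925)) = Mul(Add(-1722328, Mul(Pow(133, -1), 1754)), 3606125) = Mul(Add(-1722328, Mul(Rational(1, 133), 1754)), 3606125) = Mul(Add(-1722328, Rational(1754, 133)), 3606125) = Mul(Rational(-229067870, 133), 3606125) = Rational(-826047372703750, 133)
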